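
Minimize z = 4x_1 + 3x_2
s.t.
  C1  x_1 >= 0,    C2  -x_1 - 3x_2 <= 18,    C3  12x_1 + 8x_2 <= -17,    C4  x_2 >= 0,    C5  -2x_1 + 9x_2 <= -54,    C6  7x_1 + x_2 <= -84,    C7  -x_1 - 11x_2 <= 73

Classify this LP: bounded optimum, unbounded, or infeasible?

infeasible

The boundaries 7x_1 + x_2 = -84 and -x_1 - 11x_2 = 73 meet at (-851/76, -427/76), but that point violates x_1 ≥ 0. Every candidate vertex is excluded by some other constraint, so the feasible region is empty.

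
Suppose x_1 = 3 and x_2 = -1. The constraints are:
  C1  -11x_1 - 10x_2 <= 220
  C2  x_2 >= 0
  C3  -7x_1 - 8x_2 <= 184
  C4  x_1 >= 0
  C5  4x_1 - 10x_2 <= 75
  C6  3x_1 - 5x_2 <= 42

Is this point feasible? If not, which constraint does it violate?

not feasible — violates C2

Constraint C2: x_2 = -1, which is not ≥ 0. All other constraints are satisfied.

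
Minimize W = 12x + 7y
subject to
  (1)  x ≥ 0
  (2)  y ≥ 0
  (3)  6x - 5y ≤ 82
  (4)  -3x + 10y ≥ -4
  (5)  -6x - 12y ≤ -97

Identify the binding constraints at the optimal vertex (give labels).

(1) and (5)

Feasible corners and W = 12x + 7y:
  (0, 97/12) → W = 679/12
  (160/9, 74/15) → W = 3718/15
  (509/48, 89/32) → W = 4695/32
The feasible region is unbounded (it extends along (0, 1), (5, 6)), but W strictly increases along every unbounded feasible direction, so there is no improving ray and the minimum is attained at a vertex.

The minimum is at (0, 97/12). Substituting into each constraint, equality holds for (1) and (5); the remaining constraints have slack.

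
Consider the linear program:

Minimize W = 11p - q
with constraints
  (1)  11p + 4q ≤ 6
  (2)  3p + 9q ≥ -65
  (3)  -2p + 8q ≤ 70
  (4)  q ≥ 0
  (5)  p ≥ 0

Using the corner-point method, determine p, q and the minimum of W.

p = 0, q = 3/2, minimum W = -3/2

Corner points and W = 11p - q:
  (6/11, 0) → W = 6
  (0, 3/2) → W = -3/2
  (0, 0) → W = 0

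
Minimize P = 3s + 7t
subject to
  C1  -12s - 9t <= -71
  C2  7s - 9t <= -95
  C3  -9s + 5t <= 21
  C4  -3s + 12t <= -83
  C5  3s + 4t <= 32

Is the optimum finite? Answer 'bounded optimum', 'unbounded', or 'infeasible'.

infeasible

The boundaries -12s - 9t = -71 and -3s + 12t = -83 meet at (533/57, -87/19), but that point violates 7s - 9t ≤ -95. Every candidate vertex is excluded by some other constraint, so the feasible region is empty.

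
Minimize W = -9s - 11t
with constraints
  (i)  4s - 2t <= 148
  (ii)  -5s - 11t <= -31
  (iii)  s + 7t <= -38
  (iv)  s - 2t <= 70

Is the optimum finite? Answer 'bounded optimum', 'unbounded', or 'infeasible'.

Extreme points and W = -9s - 11t:
  (845/27, -308/27) → W = -4217/27
  (32, -10) → W = -178
  (635/24, -221/24) → W = -821/6
The feasible region has finitely many vertices and no improving ray; the minimum is -178 at (32, -10).

bounded optimum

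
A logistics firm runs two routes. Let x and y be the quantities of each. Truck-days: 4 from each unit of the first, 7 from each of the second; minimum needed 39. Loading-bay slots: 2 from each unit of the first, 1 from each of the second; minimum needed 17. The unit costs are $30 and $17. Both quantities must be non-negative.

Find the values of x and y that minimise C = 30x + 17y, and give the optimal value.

x = 8, y = 1, minimum C = 257

The feasible region is unbounded (it extends along (0, 1), (1, 0)), but C strictly increases along every unbounded feasible direction, so there is no improving ray and the minimum is attained at a vertex.

The optimum lies where 4x + 7y = 39 and 2x + y = 17.
Solving simultaneously gives x = 8, y = 1.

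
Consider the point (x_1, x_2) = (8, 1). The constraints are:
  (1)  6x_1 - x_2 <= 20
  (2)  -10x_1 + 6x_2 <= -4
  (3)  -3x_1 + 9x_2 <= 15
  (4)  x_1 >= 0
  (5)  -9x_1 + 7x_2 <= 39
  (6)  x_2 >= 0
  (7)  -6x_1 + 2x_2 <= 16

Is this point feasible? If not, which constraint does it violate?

Constraint (1): 6x_1 - x_2 = 47, which is not ≤ 20. All other constraints are satisfied.

not feasible — violates (1)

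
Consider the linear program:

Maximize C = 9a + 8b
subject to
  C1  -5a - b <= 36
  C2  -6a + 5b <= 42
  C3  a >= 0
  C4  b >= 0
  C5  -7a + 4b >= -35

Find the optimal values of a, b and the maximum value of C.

Vertices and C = 9a + 8b:
  (0, 42/5) → C = 336/5
  (343/11, 504/11) → C = 7119/11
  (0, 0) → C = 0
  (5, 0) → C = 45

At the optimal vertex, -6a + 5b = 42 and -7a + 4b = -35.
Solving simultaneously gives a = 343/11, b = 504/11.

a = 343/11, b = 504/11, maximum C = 7119/11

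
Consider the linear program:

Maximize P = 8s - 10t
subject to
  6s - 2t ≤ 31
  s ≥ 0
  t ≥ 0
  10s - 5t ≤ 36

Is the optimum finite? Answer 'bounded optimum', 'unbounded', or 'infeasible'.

Extreme points and P = 8s - 10t:
  (83/10, 47/5) → P = -138/5
  (0, 0) → P = 0
  (18/5, 0) → P = 144/5
The feasible region has finitely many vertices and no improving ray; the maximum is 144/5 at (18/5, 0).

bounded optimum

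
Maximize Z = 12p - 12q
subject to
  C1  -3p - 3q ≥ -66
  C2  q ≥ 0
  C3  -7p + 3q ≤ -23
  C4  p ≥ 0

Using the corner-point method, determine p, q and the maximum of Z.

Corner points and Z = 12p - 12q:
  (22, 0) → Z = 264
  (89/10, 131/10) → Z = -252/5
  (23/7, 0) → Z = 276/7

p = 22, q = 0, maximum Z = 264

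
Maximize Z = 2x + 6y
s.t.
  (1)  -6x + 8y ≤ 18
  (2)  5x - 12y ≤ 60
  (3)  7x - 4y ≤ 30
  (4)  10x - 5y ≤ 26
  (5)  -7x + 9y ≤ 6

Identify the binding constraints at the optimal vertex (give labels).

Feasible corners and Z = 2x + 6y:
  (12/95, -94/19) → Z = -2796/95
  (-204/13, -150/13) → Z = -1308/13
  (24/5, 22/5) → Z = 36

The maximum is at (24/5, 22/5). Substituting into each constraint, equality holds for (4) and (5); the remaining constraints have slack.

(4) and (5)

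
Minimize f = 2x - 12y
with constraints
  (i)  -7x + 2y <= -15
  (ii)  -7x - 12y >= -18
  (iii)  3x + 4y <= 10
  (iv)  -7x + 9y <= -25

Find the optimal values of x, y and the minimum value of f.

Feasible corners and f = 2x - 12y:
  (85/49, -10/7) → f = 1010/49
  (6, -2) → f = 36
  (22/7, -1/3) → f = 72/7
The feasible region is unbounded (it extends along (4, -3), (-2, -7)), but f strictly increases along every unbounded feasible direction, so there is no improving ray and the minimum is attained at a vertex.

x = 22/7, y = -1/3, minimum f = 72/7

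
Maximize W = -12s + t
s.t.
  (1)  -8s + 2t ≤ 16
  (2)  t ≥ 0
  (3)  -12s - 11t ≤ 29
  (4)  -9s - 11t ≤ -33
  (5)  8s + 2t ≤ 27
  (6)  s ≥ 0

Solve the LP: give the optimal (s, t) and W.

Extreme points and W = -12s + t:
  (11/16, 43/4) → W = 5/2
  (0, 8) → W = 8
  (33/10, 3/10) → W = -393/10
  (0, 3) → W = 3

The optimum lies where -8s + 2t = 16 and s = 0.
Solving simultaneously gives s = 0, t = 8.

s = 0, t = 8, maximum W = 8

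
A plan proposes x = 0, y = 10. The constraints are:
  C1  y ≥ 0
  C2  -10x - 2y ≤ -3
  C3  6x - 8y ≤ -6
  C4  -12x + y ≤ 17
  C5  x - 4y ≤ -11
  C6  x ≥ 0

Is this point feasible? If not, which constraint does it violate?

C1: 10 ≥ 0 ✓
C2: -20 ≤ -3 ✓
C3: -80 ≤ -6 ✓
C4: 10 ≤ 17 ✓
C5: -40 ≤ -11 ✓
C6: 0 ≥ 0 ✓

feasible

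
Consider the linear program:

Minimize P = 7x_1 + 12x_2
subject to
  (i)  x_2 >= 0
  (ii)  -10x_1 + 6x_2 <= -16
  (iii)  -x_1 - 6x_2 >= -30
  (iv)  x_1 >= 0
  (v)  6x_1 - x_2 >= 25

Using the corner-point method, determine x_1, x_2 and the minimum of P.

Extreme points and P = 7x_1 + 12x_2:
  (30, 0) → P = 210
  (25/6, 0) → P = 175/6
  (180/37, 155/37) → P = 3120/37

At the optimal vertex, x_2 = 0 and 6x_1 - x_2 = 25.
Solving simultaneously gives x_1 = 25/6, x_2 = 0.

x_1 = 25/6, x_2 = 0, minimum P = 175/6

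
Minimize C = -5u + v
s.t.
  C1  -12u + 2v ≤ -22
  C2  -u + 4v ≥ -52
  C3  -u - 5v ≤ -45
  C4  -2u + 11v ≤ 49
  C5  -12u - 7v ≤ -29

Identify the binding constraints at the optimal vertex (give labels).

Vertices and C = -5u + v:
  (440/9, -7/9) → C = -2207/9
  (256, 51) → C = -1229
  (250/21, 139/21) → C = -1111/21

The minimum is at (256, 51). Substituting into each constraint, equality holds for C2 and C4; the remaining constraints have slack.

C2 and C4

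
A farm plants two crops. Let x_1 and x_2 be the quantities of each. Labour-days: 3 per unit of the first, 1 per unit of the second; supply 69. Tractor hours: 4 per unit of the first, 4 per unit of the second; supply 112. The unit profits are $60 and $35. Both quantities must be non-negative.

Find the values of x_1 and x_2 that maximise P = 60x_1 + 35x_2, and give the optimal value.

Feasible corners and P = 60x_1 + 35x_2:
  (0, 0) → P = 0
  (0, 28) → P = 980
  (23, 0) → P = 1380
  (41/2, 15/2) → P = 2985/2

x_1 = 41/2, x_2 = 15/2, maximum P = 2985/2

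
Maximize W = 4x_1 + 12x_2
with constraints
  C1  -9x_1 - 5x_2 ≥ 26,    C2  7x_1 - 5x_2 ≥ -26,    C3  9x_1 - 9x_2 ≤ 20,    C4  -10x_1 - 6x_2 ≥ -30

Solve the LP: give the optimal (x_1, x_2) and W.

x_1 = -13/4, x_2 = 13/20, maximum W = -26/5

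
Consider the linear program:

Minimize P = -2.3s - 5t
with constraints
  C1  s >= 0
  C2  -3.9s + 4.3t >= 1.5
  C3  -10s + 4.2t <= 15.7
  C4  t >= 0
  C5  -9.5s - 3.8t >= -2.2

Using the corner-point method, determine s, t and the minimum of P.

s = 0, t = 11/19, minimum P = -55/19

Vertices and P = -2.3s - 5t:
  (0, 15/43) → P = -75/43
  (0, 11/19) → P = -55/19
  (376/5567, 2283/5567) → P = -61399/27835

The optimum lies where s = 0 and -9.5s - 3.8t = -2.2.
Solving simultaneously gives s = 0, t = 11/19.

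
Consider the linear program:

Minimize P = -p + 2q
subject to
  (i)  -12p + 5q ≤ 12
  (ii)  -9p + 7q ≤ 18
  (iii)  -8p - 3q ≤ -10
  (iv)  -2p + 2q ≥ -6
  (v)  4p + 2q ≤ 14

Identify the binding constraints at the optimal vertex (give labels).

(iii) and (iv)

Corner points and P = -p + 2q:
  (16/83, 234/83) → P = 452/83
  (31/23, 99/23) → P = 167/23
  (19/11, -14/11) → P = -47/11
  (10/3, 1/3) → P = -8/3

The minimum is at (19/11, -14/11). Substituting into each constraint, equality holds for (iii) and (iv); the remaining constraints have slack.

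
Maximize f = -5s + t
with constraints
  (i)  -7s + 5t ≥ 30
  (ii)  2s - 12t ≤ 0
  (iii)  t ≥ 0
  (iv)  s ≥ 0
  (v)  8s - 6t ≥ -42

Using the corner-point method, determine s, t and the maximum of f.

Corner points and f = -5s + t:
  (0, 6) → f = 6
  (15, 27) → f = -48
  (0, 7) → f = 7

s = 0, t = 7, maximum f = 7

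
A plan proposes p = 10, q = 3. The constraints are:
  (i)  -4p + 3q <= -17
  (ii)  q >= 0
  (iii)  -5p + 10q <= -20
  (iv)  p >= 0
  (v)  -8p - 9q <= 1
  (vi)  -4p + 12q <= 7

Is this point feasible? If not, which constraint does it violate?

(i): -31 ≤ -17 ✓
(ii): 3 ≥ 0 ✓
(iii): -20 ≤ -20 ✓
(iv): 10 ≥ 0 ✓
(v): -107 ≤ 1 ✓
(vi): -4 ≤ 7 ✓

feasible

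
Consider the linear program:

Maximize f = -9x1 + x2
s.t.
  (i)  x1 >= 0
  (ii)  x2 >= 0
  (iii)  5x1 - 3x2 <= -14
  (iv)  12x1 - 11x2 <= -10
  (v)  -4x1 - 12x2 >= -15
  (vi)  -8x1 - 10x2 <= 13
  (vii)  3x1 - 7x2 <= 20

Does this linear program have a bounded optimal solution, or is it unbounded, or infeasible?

infeasible

The boundaries x1 = 0 and 5x1 - 3x2 = -14 meet at (0, 14/3), but that point violates -4x1 - 12x2 ≥ -15. Every candidate vertex is excluded by some other constraint, so the feasible region is empty.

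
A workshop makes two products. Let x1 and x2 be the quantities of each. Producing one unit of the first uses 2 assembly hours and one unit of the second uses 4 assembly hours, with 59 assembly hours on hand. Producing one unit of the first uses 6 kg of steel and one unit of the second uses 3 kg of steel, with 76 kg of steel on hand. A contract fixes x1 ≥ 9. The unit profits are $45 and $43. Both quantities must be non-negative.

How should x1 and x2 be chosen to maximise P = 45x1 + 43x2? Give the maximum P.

Extreme points and P = 45x1 + 43x2:
  (38/3, 0) → P = 570
  (9, 0) → P = 405
  (9, 22/3) → P = 2161/3

The binding constraints are 6x1 + 3x2 = 76 and x1 = 9.
Solving simultaneously gives x1 = 9, x2 = 22/3.

x1 = 9, x2 = 22/3, maximum P = 2161/3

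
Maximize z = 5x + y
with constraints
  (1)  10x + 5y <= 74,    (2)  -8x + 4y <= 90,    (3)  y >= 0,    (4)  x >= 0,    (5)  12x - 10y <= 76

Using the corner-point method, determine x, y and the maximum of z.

x = 7, y = 4/5, maximum z = 179/5

The optimum lies where 10x + 5y = 74 and 12x - 10y = 76.
Solving simultaneously gives x = 7, y = 4/5.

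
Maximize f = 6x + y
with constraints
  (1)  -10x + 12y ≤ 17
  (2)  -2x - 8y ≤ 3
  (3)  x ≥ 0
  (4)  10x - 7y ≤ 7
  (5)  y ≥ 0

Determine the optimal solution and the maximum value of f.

x = 203/50, y = 24/5, maximum f = 729/25

Feasible corners and f = 6x + y:
  (0, 17/12) → f = 17/12
  (203/50, 24/5) → f = 729/25
  (0, 0) → f = 0
  (7/10, 0) → f = 21/5

The optimum lies where -10x + 12y = 17 and 10x - 7y = 7.
Solving simultaneously gives x = 203/50, y = 24/5.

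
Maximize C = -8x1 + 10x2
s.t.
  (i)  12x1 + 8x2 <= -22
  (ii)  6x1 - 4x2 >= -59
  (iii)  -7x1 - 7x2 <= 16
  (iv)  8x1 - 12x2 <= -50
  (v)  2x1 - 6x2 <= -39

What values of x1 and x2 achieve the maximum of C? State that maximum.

x1 = -35/6, x2 = 6, maximum C = 320/3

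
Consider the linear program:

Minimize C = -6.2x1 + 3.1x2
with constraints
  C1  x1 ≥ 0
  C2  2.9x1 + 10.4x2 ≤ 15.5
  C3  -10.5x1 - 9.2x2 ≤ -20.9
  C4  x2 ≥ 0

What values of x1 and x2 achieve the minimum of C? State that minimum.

Vertices and C = -6.2x1 + 3.1x2:
  (1869/2063, 5107/4126) → C = -73439/41260
  (155/29, 0) → C = -961/29
  (209/105, 0) → C = -6479/525

The optimum lies where 2.9x1 + 10.4x2 = 15.5 and x2 = 0.
Solving simultaneously gives x1 = 155/29, x2 = 0.

x1 = 155/29, x2 = 0, minimum C = -961/29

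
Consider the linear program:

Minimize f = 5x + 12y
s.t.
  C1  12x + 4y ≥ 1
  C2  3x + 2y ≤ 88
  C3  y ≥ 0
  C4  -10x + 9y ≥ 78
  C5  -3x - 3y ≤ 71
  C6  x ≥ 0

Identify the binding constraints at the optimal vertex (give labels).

C4 and C6

Corner points and f = 5x + 12y:
  (636/47, 1114/47) → f = 16548/47
  (0, 44) → f = 528
  (0, 26/3) → f = 104

The minimum is at (0, 26/3). Substituting into each constraint, equality holds for C4 and C6; the remaining constraints have slack.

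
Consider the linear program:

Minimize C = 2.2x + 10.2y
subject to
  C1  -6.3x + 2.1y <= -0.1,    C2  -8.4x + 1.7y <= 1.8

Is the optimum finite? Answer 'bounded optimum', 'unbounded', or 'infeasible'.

unbounded

From the feasible point (-395/693, -58/33), moving in the direction (-1.7, -8.4) keeps every constraint satisfied while C decreases without bound.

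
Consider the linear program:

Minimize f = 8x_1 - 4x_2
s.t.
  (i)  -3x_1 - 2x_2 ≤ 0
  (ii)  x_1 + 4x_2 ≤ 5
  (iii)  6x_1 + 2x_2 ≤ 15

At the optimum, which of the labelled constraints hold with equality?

(i) and (ii)

Vertices and f = 8x_1 - 4x_2:
  (-1, 3/2) → f = -14
  (5, -15/2) → f = 70
  (25/11, 15/22) → f = 170/11

The minimum is at (-1, 3/2). Substituting into each constraint, equality holds for (i) and (ii); the remaining constraints have slack.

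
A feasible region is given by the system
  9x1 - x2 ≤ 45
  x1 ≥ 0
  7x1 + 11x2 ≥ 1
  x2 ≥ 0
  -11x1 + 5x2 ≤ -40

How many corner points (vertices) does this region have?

Of the 10 pairwise boundary intersections, those satisfying every inequality are:
  (5, 0)
  (185/34, 135/34)
  (40/11, 0)

3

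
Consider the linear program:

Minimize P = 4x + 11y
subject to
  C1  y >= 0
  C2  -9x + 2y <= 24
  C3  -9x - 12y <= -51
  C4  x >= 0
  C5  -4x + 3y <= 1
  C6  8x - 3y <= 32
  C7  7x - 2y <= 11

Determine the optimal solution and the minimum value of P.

x = 39/17, y = 43/17, minimum P = 37

Extreme points and P = 4x + 11y:
  (47/25, 71/25) → P = 969/25
  (39/17, 43/17) → P = 37
  (35/13, 51/13) → P = 701/13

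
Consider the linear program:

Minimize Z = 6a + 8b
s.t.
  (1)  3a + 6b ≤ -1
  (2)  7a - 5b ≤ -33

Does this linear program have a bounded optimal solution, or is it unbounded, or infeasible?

unbounded

From the feasible point (-203/57, 92/57), moving in the direction (-6, 3) keeps every constraint satisfied while Z decreases without bound.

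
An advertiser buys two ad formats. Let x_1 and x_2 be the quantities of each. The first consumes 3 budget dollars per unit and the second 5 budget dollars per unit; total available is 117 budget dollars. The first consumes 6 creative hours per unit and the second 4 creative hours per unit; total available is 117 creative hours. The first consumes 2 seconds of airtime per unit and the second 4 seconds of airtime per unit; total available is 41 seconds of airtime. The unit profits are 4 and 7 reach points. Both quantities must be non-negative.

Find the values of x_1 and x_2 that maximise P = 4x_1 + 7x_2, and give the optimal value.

x_1 = 19, x_2 = 3/4, maximum P = 325/4

Feasible corners and P = 4x_1 + 7x_2:
  (0, 0) → P = 0
  (0, 41/4) → P = 287/4
  (39/2, 0) → P = 78
  (19, 3/4) → P = 325/4

The optimum lies where 6x_1 + 4x_2 = 117 and 2x_1 + 4x_2 = 41.
Solving simultaneously gives x_1 = 19, x_2 = 3/4.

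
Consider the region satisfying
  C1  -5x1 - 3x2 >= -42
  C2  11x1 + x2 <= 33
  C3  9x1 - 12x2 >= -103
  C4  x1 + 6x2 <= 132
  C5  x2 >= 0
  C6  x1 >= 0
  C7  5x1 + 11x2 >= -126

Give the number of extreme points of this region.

4

Intersecting each pair of boundary lines and keeping only the points that satisfy every inequality leaves:
  (293/141, 1430/141)
  (3, 0)
  (0, 103/12)
  (0, 0)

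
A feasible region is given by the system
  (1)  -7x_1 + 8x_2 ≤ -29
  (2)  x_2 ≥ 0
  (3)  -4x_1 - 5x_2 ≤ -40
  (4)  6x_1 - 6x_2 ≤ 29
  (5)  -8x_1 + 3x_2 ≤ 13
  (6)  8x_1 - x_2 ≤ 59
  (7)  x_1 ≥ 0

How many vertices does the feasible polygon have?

The feasible vertices (each the meet of two boundaries and inside every other half-plane) are:
  (465/67, 164/67)
  (443/57, 181/57)
  (385/54, 62/27)
  (325/42, 61/21)

4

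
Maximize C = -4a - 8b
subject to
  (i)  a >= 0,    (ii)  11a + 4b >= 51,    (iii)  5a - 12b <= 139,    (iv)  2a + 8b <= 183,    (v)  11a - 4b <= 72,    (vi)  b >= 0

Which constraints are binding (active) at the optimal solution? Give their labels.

Feasible corners and C = -4a - 8b:
  (0, 51/4) → C = -102
  (0, 183/8) → C = -183
  (51/11, 0) → C = -204/11
  (109/8, 623/32) → C = -841/4
  (72/11, 0) → C = -288/11

The maximum is at (51/11, 0). Substituting into each constraint, equality holds for (ii) and (vi); the remaining constraints have slack.

(ii) and (vi)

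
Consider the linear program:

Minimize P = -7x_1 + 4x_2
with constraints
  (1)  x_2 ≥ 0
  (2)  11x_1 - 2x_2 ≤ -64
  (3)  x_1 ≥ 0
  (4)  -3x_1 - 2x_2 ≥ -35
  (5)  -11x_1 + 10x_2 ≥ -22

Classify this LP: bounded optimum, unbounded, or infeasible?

The boundaries x_2 = 0 and 11x_1 - 2x_2 = -64 meet at (-64/11, 0), but that point violates x_1 ≥ 0. Every candidate vertex is excluded by some other constraint, so the feasible region is empty.

infeasible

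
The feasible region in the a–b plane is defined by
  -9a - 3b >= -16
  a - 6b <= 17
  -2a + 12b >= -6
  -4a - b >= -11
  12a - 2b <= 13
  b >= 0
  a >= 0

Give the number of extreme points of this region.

The feasible vertices (each the meet of two boundaries and inside every other half-plane) are:
  (71/54, 25/18)
  (0, 16/3)
  (13/12, 0)
  (0, 0)

4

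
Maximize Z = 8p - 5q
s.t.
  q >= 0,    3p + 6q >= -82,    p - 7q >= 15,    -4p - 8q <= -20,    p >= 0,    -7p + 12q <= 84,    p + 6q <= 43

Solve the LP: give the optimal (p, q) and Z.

p = 43, q = 0, maximum Z = 344

Corner points and Z = 8p - 5q:
  (15, 0) → Z = 120
  (43, 0) → Z = 344
  (391/13, 28/13) → Z = 2988/13

At the optimal vertex, q = 0 and p + 6q = 43.
Solving simultaneously gives p = 43, q = 0.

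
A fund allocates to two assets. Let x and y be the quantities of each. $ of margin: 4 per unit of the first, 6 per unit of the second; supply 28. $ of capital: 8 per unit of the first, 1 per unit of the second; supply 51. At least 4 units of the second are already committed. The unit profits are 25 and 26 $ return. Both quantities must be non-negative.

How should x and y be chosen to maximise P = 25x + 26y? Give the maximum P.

x = 1, y = 4, maximum P = 129

Corner points and P = 25x + 26y:
  (0, 14/3) → P = 364/3
  (0, 4) → P = 104
  (1, 4) → P = 129

The binding constraints are 4x + 6y = 28 and y = 4.
Solving simultaneously gives x = 1, y = 4.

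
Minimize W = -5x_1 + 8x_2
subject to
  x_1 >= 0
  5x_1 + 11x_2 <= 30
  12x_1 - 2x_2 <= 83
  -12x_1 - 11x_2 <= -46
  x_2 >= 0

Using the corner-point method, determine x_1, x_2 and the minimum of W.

Vertices and W = -5x_1 + 8x_2:
  (16/7, 130/77) → W = 160/77
  (6, 0) → W = -30
  (23/6, 0) → W = -115/6

The binding constraints are 5x_1 + 11x_2 = 30 and x_2 = 0.
Solving simultaneously gives x_1 = 6, x_2 = 0.

x_1 = 6, x_2 = 0, minimum W = -30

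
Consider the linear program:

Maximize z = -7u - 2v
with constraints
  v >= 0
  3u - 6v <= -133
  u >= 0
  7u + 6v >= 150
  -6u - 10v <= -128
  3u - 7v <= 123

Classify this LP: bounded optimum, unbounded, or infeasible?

Corner points and z = -7u - 2v:
  (17/10, 1381/60) → z = -869/15
  (0, 25) → z = -50
The feasible region has finitely many vertices and no improving ray; the maximum is -50 at (0, 25).

bounded optimum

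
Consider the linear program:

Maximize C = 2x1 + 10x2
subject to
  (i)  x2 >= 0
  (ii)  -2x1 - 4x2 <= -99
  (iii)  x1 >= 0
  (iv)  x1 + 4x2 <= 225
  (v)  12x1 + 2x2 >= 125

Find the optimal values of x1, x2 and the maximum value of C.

x1 = 25/23, x2 = 2575/46, maximum C = 12925/23

Extreme points and C = 2x1 + 10x2:
  (99/2, 0) → C = 99
  (225, 0) → C = 450
  (151/22, 469/22) → C = 2496/11
  (25/23, 2575/46) → C = 12925/23

The optimum lies where x1 + 4x2 = 225 and 12x1 + 2x2 = 125.
Solving simultaneously gives x1 = 25/23, x2 = 2575/46.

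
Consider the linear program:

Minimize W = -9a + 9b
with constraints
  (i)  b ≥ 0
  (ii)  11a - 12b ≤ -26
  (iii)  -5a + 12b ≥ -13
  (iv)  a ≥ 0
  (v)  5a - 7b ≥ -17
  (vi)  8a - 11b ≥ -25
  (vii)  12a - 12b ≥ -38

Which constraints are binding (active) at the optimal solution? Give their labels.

Extreme points and W = -9a + 9b:
  (0, 13/6) → W = 39/2
  (14/25, 67/25) → W = 477/25
  (0, 25/11) → W = 225/11

The minimum is at (14/25, 67/25). Substituting into each constraint, equality holds for (ii) and (vi); the remaining constraints have slack.

(ii) and (vi)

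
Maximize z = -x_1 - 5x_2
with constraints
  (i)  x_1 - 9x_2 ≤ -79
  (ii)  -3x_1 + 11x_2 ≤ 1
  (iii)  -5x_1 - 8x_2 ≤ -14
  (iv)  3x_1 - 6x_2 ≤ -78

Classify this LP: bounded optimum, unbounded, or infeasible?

The boundaries x_1 - 9x_2 = -79 and -3x_1 + 11x_2 = 1 meet at (215/4, 59/4), but that point violates 3x_1 - 6x_2 ≤ -78. Every candidate vertex is excluded by some other constraint, so the feasible region is empty.

infeasible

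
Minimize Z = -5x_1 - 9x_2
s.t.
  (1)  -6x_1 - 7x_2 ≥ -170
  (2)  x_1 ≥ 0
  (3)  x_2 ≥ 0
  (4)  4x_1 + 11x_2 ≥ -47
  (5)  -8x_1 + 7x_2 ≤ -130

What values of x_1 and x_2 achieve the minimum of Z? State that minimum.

Corner points and Z = -5x_1 - 9x_2:
  (85/3, 0) → Z = -425/3
  (150/7, 290/49) → Z = -7860/49
  (65/4, 0) → Z = -325/4

x_1 = 150/7, x_2 = 290/49, minimum Z = -7860/49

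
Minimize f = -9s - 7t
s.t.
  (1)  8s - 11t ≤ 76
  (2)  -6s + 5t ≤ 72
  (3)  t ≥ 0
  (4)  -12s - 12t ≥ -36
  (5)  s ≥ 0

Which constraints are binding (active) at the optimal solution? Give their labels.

(3) and (4)

Feasible corners and f = -9s - 7t:
  (3, 0) → f = -27
  (0, 0) → f = 0
  (0, 3) → f = -21

The minimum is at (3, 0). Substituting into each constraint, equality holds for (3) and (4); the remaining constraints have slack.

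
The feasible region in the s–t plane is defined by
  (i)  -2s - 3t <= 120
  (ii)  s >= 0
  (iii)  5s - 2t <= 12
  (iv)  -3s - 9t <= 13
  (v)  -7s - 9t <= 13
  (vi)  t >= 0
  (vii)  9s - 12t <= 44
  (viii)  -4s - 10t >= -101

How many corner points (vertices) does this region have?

4

The feasible vertices (each the meet of two boundaries and inside every other half-plane) are:
  (0, 0)
  (0, 101/10)
  (12/5, 0)
  (161/29, 457/58)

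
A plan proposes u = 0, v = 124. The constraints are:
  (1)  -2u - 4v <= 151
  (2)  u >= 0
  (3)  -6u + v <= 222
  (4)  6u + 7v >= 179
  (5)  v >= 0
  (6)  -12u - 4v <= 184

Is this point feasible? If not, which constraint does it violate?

feasible

(1): -496 ≤ 151 ✓
(2): 0 ≥ 0 ✓
(3): 124 ≤ 222 ✓
(4): 868 ≥ 179 ✓
(5): 124 ≥ 0 ✓
(6): -496 ≤ 184 ✓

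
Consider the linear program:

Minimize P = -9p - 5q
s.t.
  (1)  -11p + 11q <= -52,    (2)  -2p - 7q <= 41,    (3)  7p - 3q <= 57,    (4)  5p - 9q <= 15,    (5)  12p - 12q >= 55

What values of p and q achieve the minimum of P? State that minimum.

The optimum lies where -11p + 11q = -52 and 7p - 3q = 57.
Solving simultaneously gives p = 471/44, q = 263/44.

p = 471/44, q = 263/44, minimum P = -2777/22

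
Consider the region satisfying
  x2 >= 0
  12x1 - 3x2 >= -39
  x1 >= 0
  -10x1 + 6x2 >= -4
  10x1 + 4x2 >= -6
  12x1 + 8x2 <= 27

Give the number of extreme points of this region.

4

The feasible vertices (each the meet of two boundaries and inside every other half-plane) are:
  (0, 0)
  (2/5, 0)
  (0, 27/8)
  (97/76, 111/76)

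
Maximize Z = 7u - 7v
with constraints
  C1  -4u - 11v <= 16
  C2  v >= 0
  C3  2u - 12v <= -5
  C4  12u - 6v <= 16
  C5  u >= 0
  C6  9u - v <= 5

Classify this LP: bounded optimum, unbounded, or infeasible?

Extreme points and Z = 7u - 7v:
  (0, 5/12) → Z = -35/12
  (65/106, 55/106) → Z = 35/53
The feasible region has finitely many vertices and no improving ray; the maximum is 35/53 at (65/106, 55/106).

bounded optimum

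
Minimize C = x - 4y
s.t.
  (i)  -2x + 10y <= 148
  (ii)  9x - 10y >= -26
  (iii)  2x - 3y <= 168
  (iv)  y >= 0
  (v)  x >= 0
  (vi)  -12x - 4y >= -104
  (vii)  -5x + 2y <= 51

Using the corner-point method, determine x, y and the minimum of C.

Feasible corners and C = x - 4y:
  (0, 13/5) → C = -52/5
  (6, 8) → C = -26
  (0, 0) → C = 0
  (26/3, 0) → C = 26/3

x = 6, y = 8, minimum C = -26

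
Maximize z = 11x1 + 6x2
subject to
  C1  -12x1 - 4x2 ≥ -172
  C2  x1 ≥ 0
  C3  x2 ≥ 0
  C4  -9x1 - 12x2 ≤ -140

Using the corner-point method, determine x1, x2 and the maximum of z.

Corner points and z = 11x1 + 6x2:
  (0, 43) → z = 258
  (376/27, 11/9) → z = 4334/27
  (0, 35/3) → z = 70

The binding constraints are -12x1 - 4x2 = -172 and x1 = 0.
Solving simultaneously gives x1 = 0, x2 = 43.

x1 = 0, x2 = 43, maximum z = 258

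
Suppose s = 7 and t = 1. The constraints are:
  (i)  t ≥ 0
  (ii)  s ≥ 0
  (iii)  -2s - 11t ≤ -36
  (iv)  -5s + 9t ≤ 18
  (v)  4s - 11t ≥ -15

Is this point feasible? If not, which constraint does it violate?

not feasible — violates (iii)

Constraint (iii): -2s - 11t = -25, which is not ≤ -36. All other constraints are satisfied.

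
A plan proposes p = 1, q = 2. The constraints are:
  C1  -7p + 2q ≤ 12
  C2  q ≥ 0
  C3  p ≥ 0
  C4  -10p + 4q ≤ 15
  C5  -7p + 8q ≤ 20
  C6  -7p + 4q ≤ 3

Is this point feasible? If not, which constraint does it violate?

C1: -3 ≤ 12 ✓
C2: 2 ≥ 0 ✓
C3: 1 ≥ 0 ✓
C4: -2 ≤ 15 ✓
C5: 9 ≤ 20 ✓
C6: 1 ≤ 3 ✓

feasible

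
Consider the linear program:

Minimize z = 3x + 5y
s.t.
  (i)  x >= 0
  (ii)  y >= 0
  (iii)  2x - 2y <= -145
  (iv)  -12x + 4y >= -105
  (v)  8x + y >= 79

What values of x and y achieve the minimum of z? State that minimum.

The feasible region is unbounded (it extends along (0, 1), (1, 3)), but z strictly increases along every unbounded feasible direction, so there is no improving ray and the minimum is attained at a vertex.

At the optimal vertex, 2x - 2y = -145 and 8x + y = 79.
Solving simultaneously gives x = 13/18, y = 659/9.

x = 13/18, y = 659/9, minimum z = 6629/18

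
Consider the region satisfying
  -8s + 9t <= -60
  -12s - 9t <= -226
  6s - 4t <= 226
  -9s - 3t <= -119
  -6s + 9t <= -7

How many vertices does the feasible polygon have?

The feasible vertices (each the meet of two boundaries and inside every other half-plane) are:
  (143/10, 272/45)
  (53/2, 152/9)
  (1469/51, -226/17)
  (1003/15, 219/5)

4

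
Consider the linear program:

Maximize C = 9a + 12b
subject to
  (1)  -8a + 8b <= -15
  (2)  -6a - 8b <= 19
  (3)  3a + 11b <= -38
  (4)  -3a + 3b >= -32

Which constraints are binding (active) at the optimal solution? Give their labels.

Corner points and C = 9a + 12b:
  (95/42, -57/14) → C = -57/2
  (199/42, -83/14) → C = -57/2
  (17/3, -5) → C = -9

The maximum is at (17/3, -5). Substituting into each constraint, equality holds for (3) and (4); the remaining constraints have slack.

(3) and (4)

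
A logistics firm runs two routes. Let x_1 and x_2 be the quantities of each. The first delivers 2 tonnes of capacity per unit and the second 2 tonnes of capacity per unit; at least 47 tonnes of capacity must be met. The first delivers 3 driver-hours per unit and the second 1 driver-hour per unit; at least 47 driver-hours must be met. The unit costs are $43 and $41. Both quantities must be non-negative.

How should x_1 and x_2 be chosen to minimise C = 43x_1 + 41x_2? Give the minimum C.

x_1 = 47/4, x_2 = 47/4, minimum C = 987

Extreme points and C = 43x_1 + 41x_2:
  (0, 47) → C = 1927
  (47/2, 0) → C = 2021/2
  (47/4, 47/4) → C = 987
The feasible region is unbounded (it extends along (0, 1), (1, 0)), but C strictly increases along every unbounded feasible direction, so there is no improving ray and the minimum is attained at a vertex.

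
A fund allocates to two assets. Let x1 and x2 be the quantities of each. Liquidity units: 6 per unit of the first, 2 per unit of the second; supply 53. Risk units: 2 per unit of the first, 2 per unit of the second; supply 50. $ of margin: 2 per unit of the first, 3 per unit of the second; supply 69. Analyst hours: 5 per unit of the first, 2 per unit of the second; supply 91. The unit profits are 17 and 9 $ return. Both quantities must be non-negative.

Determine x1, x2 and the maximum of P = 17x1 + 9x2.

x1 = 3/2, x2 = 22, maximum P = 447/2

Vertices and P = 17x1 + 9x2:
  (0, 0) → P = 0
  (0, 23) → P = 207
  (53/6, 0) → P = 901/6
  (3/2, 22) → P = 447/2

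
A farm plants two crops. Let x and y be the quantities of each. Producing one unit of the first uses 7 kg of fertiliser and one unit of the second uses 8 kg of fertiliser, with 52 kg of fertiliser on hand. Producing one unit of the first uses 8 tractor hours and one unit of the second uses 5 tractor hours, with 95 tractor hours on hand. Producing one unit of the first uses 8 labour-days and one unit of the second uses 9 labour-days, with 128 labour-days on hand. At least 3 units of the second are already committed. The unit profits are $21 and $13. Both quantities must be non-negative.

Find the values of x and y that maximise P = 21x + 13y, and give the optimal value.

Vertices and P = 21x + 13y:
  (0, 13/2) → P = 169/2
  (0, 3) → P = 39
  (4, 3) → P = 123

x = 4, y = 3, maximum P = 123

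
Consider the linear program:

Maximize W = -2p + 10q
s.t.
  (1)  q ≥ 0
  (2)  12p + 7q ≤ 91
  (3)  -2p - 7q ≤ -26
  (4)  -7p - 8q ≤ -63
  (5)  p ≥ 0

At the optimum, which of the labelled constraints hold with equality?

(2) and (5)

Feasible corners and W = -2p + 10q:
  (287/47, 119/47) → W = 616/47
  (0, 13) → W = 130
  (0, 63/8) → W = 315/4

The maximum is at (0, 13). Substituting into each constraint, equality holds for (2) and (5); the remaining constraints have slack.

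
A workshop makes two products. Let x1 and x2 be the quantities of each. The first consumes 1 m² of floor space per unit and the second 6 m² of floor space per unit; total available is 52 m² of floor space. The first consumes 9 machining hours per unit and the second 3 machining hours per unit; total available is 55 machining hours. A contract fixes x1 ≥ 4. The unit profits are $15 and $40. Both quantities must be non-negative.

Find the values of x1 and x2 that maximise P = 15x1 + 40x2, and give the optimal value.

x1 = 4, x2 = 19/3, maximum P = 940/3

Vertices and P = 15x1 + 40x2:
  (55/9, 0) → P = 275/3
  (4, 0) → P = 60
  (4, 19/3) → P = 940/3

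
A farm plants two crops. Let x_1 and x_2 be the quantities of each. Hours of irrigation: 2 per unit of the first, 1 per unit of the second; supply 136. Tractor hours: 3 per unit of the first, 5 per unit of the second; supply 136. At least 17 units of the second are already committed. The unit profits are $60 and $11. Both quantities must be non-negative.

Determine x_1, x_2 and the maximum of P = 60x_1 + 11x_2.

x_1 = 17, x_2 = 17, maximum P = 1207

Vertices and P = 60x_1 + 11x_2:
  (0, 136/5) → P = 1496/5
  (0, 17) → P = 187
  (17, 17) → P = 1207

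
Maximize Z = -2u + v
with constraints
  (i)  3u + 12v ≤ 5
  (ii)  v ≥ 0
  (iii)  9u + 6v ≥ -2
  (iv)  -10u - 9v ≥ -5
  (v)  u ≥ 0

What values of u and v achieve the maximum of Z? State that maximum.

u = 0, v = 5/12, maximum Z = 5/12

Vertices and Z = -2u + v:
  (5/31, 35/93) → Z = 5/93
  (0, 5/12) → Z = 5/12
  (1/2, 0) → Z = -1
  (0, 0) → Z = 0

The optimum lies where 3u + 12v = 5 and u = 0.
Solving simultaneously gives u = 0, v = 5/12.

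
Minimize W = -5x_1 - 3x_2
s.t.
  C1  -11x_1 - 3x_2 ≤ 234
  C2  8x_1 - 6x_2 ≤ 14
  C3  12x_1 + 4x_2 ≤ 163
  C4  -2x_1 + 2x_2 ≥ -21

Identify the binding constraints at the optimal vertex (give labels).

Vertices and W = -5x_1 - 3x_2:
  (-227/15, -1013/45) → W = 716/5
  (-1425/8, 4601/8) → W = -3339/4
  (517/52, 142/13) → W = -4289/52

The minimum is at (-1425/8, 4601/8). Substituting into each constraint, equality holds for C1 and C3; the remaining constraints have slack.

C1 and C3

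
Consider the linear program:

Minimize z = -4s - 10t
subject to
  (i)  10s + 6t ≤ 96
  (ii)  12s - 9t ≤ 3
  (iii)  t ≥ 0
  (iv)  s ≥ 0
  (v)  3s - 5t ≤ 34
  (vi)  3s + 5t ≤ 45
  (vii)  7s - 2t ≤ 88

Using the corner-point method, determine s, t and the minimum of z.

s = 0, t = 9, minimum z = -90

Vertices and z = -4s - 10t:
  (1/4, 0) → z = -1
  (140/29, 177/29) → z = -2330/29
  (0, 0) → z = 0
  (0, 9) → z = -90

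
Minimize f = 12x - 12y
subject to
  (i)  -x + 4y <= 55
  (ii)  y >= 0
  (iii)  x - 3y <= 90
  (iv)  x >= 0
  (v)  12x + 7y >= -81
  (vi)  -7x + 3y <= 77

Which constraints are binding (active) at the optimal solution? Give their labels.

Corner points and f = 12x - 12y:
  (525, 145) → f = 4560
  (0, 55/4) → f = -165
  (90, 0) → f = 1080
  (0, 0) → f = 0

The minimum is at (0, 55/4). Substituting into each constraint, equality holds for (i) and (iv); the remaining constraints have slack.

(i) and (iv)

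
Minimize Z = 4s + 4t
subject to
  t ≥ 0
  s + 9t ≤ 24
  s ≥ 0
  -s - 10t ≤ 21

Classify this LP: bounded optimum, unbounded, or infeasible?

Vertices and Z = 4s + 4t:
  (24, 0) → Z = 96
  (0, 0) → Z = 0
  (0, 8/3) → Z = 32/3
The feasible region has finitely many vertices and no improving ray; the minimum is 0 at (0, 0).

bounded optimum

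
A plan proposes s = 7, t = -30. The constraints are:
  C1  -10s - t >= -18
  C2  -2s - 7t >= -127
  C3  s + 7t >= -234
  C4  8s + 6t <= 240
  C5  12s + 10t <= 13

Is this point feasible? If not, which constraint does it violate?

not feasible — violates C1

Constraint C1: -10s - t = -40, which is not ≥ -18. All other constraints are satisfied.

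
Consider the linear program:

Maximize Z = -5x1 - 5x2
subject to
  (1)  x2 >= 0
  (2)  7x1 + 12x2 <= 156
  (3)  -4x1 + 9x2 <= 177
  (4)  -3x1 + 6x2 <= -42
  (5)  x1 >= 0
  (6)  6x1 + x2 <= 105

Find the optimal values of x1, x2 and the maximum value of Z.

x1 = 14, x2 = 0, maximum Z = -70

The optimum lies where x2 = 0 and -3x1 + 6x2 = -42.
Solving simultaneously gives x1 = 14, x2 = 0.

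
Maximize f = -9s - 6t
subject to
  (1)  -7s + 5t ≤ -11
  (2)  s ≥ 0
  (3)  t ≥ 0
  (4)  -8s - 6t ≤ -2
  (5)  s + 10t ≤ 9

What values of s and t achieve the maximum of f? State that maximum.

Corner points and f = -9s - 6t:
  (11/7, 0) → f = -99/7
  (31/15, 52/75) → f = -569/25
  (9, 0) → f = -81

The binding constraints are -7s + 5t = -11 and t = 0.
Solving simultaneously gives s = 11/7, t = 0.

s = 11/7, t = 0, maximum f = -99/7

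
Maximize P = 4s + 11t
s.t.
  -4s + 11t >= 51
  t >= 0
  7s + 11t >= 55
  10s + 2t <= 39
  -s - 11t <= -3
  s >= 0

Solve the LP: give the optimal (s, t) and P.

Extreme points and P = 4s + 11t:
  (4/11, 577/121) → P = 593/11
  (327/118, 333/59) → P = 4317/59
  (0, 5) → P = 55
  (0, 39/2) → P = 429/2

The binding constraints are 10s + 2t = 39 and s = 0.
Solving simultaneously gives s = 0, t = 39/2.

s = 0, t = 39/2, maximum P = 429/2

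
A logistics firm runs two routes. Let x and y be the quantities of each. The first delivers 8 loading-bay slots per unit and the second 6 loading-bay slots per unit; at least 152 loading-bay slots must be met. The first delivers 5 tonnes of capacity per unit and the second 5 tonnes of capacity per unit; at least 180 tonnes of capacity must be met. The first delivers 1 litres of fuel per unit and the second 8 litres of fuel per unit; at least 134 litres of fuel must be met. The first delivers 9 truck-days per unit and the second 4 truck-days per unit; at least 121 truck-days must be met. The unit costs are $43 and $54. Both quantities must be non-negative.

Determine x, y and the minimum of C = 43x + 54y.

Extreme points and C = 43x + 54y:
  (0, 36) → C = 1944
  (134, 0) → C = 5762
  (22, 14) → C = 1702
The feasible region is unbounded (it extends along (0, 1), (1, 0)), but C strictly increases along every unbounded feasible direction, so there is no improving ray and the minimum is attained at a vertex.

x = 22, y = 14, minimum C = 1702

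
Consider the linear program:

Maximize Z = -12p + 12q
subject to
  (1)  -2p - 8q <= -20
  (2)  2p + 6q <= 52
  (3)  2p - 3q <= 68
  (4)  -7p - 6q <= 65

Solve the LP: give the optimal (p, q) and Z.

p = -117/5, q = 247/15, maximum Z = 2392/5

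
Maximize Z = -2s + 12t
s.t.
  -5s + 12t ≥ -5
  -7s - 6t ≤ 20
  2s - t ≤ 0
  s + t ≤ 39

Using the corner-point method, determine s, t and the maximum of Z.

s = -254, t = 293, maximum Z = 4024

The optimum lies where -7s - 6t = 20 and s + t = 39.
Solving simultaneously gives s = -254, t = 293.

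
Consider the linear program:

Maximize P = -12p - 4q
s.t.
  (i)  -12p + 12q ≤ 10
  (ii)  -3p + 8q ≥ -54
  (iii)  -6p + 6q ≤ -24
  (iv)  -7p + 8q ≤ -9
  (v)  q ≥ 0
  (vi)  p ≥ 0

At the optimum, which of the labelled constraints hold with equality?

(iii) and (v)

Feasible corners and P = -12p - 4q:
  (18, 0) → P = -216
  (23, 19) → P = -352
  (4, 0) → P = -48
The feasible region is unbounded (it extends along (8, 7), (8, 3)), but P strictly decreases along every unbounded feasible direction, so there is no improving ray and the maximum is attained at a vertex.

The maximum is at (4, 0). Substituting into each constraint, equality holds for (iii) and (v); the remaining constraints have slack.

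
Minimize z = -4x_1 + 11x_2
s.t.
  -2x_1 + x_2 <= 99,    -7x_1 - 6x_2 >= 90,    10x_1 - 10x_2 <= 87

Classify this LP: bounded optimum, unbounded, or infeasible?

Corner points and z = -4x_1 + 11x_2:
  (-36, 27) → z = 441
  (-1077/10, -582/5) → z = -4248/5
  (-189/65, -1509/130) → z = -15087/130
The feasible region has finitely many vertices and no improving ray; the minimum is -4248/5 at (-1077/10, -582/5).

bounded optimum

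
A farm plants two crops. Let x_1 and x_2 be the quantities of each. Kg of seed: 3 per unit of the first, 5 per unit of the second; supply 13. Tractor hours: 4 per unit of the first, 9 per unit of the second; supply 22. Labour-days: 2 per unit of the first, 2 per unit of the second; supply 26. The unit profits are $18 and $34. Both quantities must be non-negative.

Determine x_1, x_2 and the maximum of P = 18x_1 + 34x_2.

Feasible corners and P = 18x_1 + 34x_2:
  (0, 0) → P = 0
  (0, 22/9) → P = 748/9
  (13/3, 0) → P = 78
  (1, 2) → P = 86

The binding constraints are 3x_1 + 5x_2 = 13 and 4x_1 + 9x_2 = 22.
Solving simultaneously gives x_1 = 1, x_2 = 2.

x_1 = 1, x_2 = 2, maximum P = 86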